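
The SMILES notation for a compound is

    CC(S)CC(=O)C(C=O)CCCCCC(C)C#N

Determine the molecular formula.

C14H23NO2S

Walk through each heavy atom and fill implicit hydrogens from standard valence (C 4, N 3, O 2, S 2, halogen 1):
  atom 1: C, bond orders sum to 1 (valence 4) → 3 H
  atom 2: C, bond orders sum to 3 (valence 4) → 1 H
  atom 3: S, bond orders sum to 1 (valence 2) → 1 H
  atom 4: C, bond orders sum to 2 (valence 4) → 2 H
  atom 5: C, bond orders sum to 4 (valence 4) → 0 H
  atom 6: O, bond orders sum to 2 (valence 2) → 0 H
  atom 7: C, bond orders sum to 3 (valence 4) → 1 H
  atom 8: C, bond orders sum to 3 (valence 4) → 1 H
  atom 9: O, bond orders sum to 2 (valence 2) → 0 H
  atom 10: C, bond orders sum to 2 (valence 4) → 2 H
  atom 11: C, bond orders sum to 2 (valence 4) → 2 H
  atom 12: C, bond orders sum to 2 (valence 4) → 2 H
  atom 13: C, bond orders sum to 2 (valence 4) → 2 H
  atom 14: C, bond orders sum to 2 (valence 4) → 2 H
  atom 15: C, bond orders sum to 3 (valence 4) → 1 H
  atom 16: C, bond orders sum to 1 (valence 4) → 3 H
  atom 17: C, bond orders sum to 4 (valence 4) → 0 H
  atom 18: N, bond orders sum to 3 (valence 3) → 0 H
Totals → C:14, H:23, N:1, O:2, S:1.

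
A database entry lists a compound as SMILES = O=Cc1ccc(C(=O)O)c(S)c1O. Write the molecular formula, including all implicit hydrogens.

Walk through each heavy atom and fill implicit hydrogens from standard valence (C 4, N 3, O 2, S 2, halogen 1); for lowercase aromatic atoms, an aromatic c carries 1 H when it has two neighbours and 0 H with three, and aromatic n carries 0 H:
  atom 1: O, bond orders sum to 2 (valence 2) → 0 H
  atom 2: C, bond orders sum to 3 (valence 4) → 1 H
  atom 3: aromatic c, 3 neighbours → 0 H
  atom 4: aromatic c, 2 neighbours → 1 H
  atom 5: aromatic c, 2 neighbours → 1 H
  atom 6: aromatic c, 3 neighbours → 0 H
  atom 7: C, bond orders sum to 4 (valence 4) → 0 H
  atom 8: O, bond orders sum to 2 (valence 2) → 0 H
  atom 9: O, bond orders sum to 1 (valence 2) → 1 H
  atom 10: aromatic c, 3 neighbours → 0 H
  atom 11: S, bond orders sum to 1 (valence 2) → 1 H
  atom 12: aromatic c, 3 neighbours → 0 H
  atom 13: O, bond orders sum to 1 (valence 2) → 1 H
Totals → C:8, H:6, O:4, S:1.
In Hill order: C8H6O4S.

C8H6O4S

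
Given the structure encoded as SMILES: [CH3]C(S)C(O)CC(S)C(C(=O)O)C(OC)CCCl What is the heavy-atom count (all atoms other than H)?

18

Every atom symbol written in the SMILES (organic subset) is one heavy atom; implicit H are not written.
Heavy atoms by element → C:11, Cl:1, O:4, S:2.
Total: 18.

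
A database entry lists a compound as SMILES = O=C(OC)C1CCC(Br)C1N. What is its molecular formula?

C7H12BrNO2

Walk through each heavy atom and fill implicit hydrogens from standard valence (C 4, N 3, O 2, S 2, halogen 1):
  atom 1: O, bond orders sum to 2 (valence 2) → 0 H
  atom 2: C, bond orders sum to 4 (valence 4) → 0 H
  atom 3: O, bond orders sum to 2 (valence 2) → 0 H
  atom 4: C, bond orders sum to 1 (valence 4) → 3 H
  atom 5: C, bond orders sum to 3 (valence 4) → 1 H
  atom 6: C, bond orders sum to 2 (valence 4) → 2 H
  atom 7: C, bond orders sum to 2 (valence 4) → 2 H
  atom 8: C, bond orders sum to 3 (valence 4) → 1 H
  atom 9: Br (halogen, monovalent) → 0 H
  atom 10: C, bond orders sum to 3 (valence 4) → 1 H
  atom 11: N, bond orders sum to 1 (valence 3) → 2 H
Totals → C:7, H:12, Br:1, N:1, O:2.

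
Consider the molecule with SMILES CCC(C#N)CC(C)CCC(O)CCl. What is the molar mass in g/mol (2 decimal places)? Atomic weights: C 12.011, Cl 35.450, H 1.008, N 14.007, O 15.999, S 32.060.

First, the molecular formula is C11H20ClNO (counting implicit H from valence).
  C: 11 × 12.011 = 132.121
  Cl: 1 × 35.450 = 35.450
  H: 20 × 1.008 = 20.160
  N: 1 × 14.007 = 14.007
  O: 1 × 15.999 = 15.999
Sum: 11×12.011 + 1×35.450 + 20×1.008 + 1×14.007 + 1×15.999 = 217.737 → 217.74 g/mol.

217.74 g/mol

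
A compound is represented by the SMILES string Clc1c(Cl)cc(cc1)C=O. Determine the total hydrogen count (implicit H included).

4

Walk through each heavy atom and fill implicit hydrogens from standard valence (C 4, N 3, O 2, S 2, halogen 1); for lowercase aromatic atoms, an aromatic c carries 1 H when it has two neighbours and 0 H with three, and aromatic n carries 0 H:
  atom 1: Cl (halogen, monovalent) → 0 H
  atom 2: aromatic c, 3 neighbours → 0 H
  atom 3: aromatic c, 3 neighbours → 0 H
  atom 4: Cl (halogen, monovalent) → 0 H
  atom 5: aromatic c, 2 neighbours → 1 H
  atom 6: aromatic c, 3 neighbours → 0 H
  atom 7: aromatic c, 2 neighbours → 1 H
  atom 8: aromatic c, 2 neighbours → 1 H
  atom 9: C, bond orders sum to 3 (valence 4) → 1 H
  atom 10: O, bond orders sum to 2 (valence 2) → 0 H
Total hydrogens: 4.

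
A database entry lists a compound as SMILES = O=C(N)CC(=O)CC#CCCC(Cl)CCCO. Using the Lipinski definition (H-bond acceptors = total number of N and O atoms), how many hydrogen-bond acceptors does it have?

N atoms: 1; O atoms: 3.
Lipinski HBA = 1 + 3 = 4.

4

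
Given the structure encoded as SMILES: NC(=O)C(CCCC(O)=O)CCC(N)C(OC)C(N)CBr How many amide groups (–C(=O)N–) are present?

1

The amide motif appears at heavy-atom position 2 in the SMILES.
Other groups present: 1 carboxylic acid, 1 ether, 2 primary amine.
Amide count: 1.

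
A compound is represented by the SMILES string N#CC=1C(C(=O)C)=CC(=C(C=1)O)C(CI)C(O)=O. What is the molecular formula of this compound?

C12H10INO4

Walk through each heavy atom and fill implicit hydrogens from standard valence (C 4, N 3, O 2, S 2, halogen 1):
  atom 1: N, bond orders sum to 3 (valence 3) → 0 H
  atom 2: C, bond orders sum to 4 (valence 4) → 0 H
  atom 3: C, bond orders sum to 4 (valence 4) → 0 H
  atom 4: C, bond orders sum to 4 (valence 4) → 0 H
  atom 5: C, bond orders sum to 4 (valence 4) → 0 H
  atom 6: O, bond orders sum to 2 (valence 2) → 0 H
  atom 7: C, bond orders sum to 1 (valence 4) → 3 H
  atom 8: C, bond orders sum to 3 (valence 4) → 1 H
  atom 9: C, bond orders sum to 4 (valence 4) → 0 H
  atom 10: C, bond orders sum to 4 (valence 4) → 0 H
  atom 11: C, bond orders sum to 3 (valence 4) → 1 H
  atom 12: O, bond orders sum to 1 (valence 2) → 1 H
  atom 13: C, bond orders sum to 3 (valence 4) → 1 H
  atom 14: C, bond orders sum to 2 (valence 4) → 2 H
  atom 15: I (halogen, monovalent) → 0 H
  atom 16: C, bond orders sum to 4 (valence 4) → 0 H
  atom 17: O, bond orders sum to 1 (valence 2) → 1 H
  atom 18: O, bond orders sum to 2 (valence 2) → 0 H
Totals → C:12, H:10, I:1, N:1, O:4.
In Hill order: C12H10INO4.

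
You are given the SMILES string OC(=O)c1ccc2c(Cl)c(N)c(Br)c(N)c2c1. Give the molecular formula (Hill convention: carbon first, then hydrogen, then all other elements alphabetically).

Walk through each heavy atom and fill implicit hydrogens from standard valence (C 4, N 3, O 2, S 2, halogen 1); for lowercase aromatic atoms, an aromatic c carries 1 H when it has two neighbours and 0 H with three, and aromatic n carries 0 H:
  atom 1: O, bond orders sum to 1 (valence 2) → 1 H
  atom 2: C, bond orders sum to 4 (valence 4) → 0 H
  atom 3: O, bond orders sum to 2 (valence 2) → 0 H
  atom 4: aromatic c, 3 neighbours → 0 H
  atom 5: aromatic c, 2 neighbours → 1 H
  atom 6: aromatic c, 2 neighbours → 1 H
  atom 7: aromatic c, 3 neighbours → 0 H
  atom 8: aromatic c, 3 neighbours → 0 H
  atom 9: Cl (halogen, monovalent) → 0 H
  atom 10: aromatic c, 3 neighbours → 0 H
  atom 11: N, bond orders sum to 1 (valence 3) → 2 H
  atom 12: aromatic c, 3 neighbours → 0 H
  atom 13: Br (halogen, monovalent) → 0 H
  atom 14: aromatic c, 3 neighbours → 0 H
  atom 15: N, bond orders sum to 1 (valence 3) → 2 H
  atom 16: aromatic c, 3 neighbours → 0 H
  atom 17: aromatic c, 2 neighbours → 1 H
Totals → C:11, H:8, Br:1, Cl:1, N:2, O:2.

C11H8BrClN2O2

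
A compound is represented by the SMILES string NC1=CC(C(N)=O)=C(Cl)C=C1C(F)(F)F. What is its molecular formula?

Walk through each heavy atom and fill implicit hydrogens from standard valence (C 4, N 3, O 2, S 2, halogen 1):
  atom 1: N, bond orders sum to 1 (valence 3) → 2 H
  atom 2: C, bond orders sum to 4 (valence 4) → 0 H
  atom 3: C, bond orders sum to 3 (valence 4) → 1 H
  atom 4: C, bond orders sum to 4 (valence 4) → 0 H
  atom 5: C, bond orders sum to 4 (valence 4) → 0 H
  atom 6: N, bond orders sum to 1 (valence 3) → 2 H
  atom 7: O, bond orders sum to 2 (valence 2) → 0 H
  atom 8: C, bond orders sum to 4 (valence 4) → 0 H
  atom 9: Cl (halogen, monovalent) → 0 H
  atom 10: C, bond orders sum to 3 (valence 4) → 1 H
  atom 11: C, bond orders sum to 4 (valence 4) → 0 H
  atom 12: C, bond orders sum to 4 (valence 4) → 0 H
  atom 13: F (halogen, monovalent) → 0 H
  atom 14: F (halogen, monovalent) → 0 H
  atom 15: F (halogen, monovalent) → 0 H
Totals → C:8, H:6, Cl:1, F:3, N:2, O:1.
In Hill order: C8H6ClF3N2O.

C8H6ClF3N2O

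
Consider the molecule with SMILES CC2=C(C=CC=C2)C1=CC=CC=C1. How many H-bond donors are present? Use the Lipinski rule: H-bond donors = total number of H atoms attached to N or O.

Donors: find every N or O and count the H atoms it carries.
  (no N or O atoms present)
Lipinski HBD = 0.

0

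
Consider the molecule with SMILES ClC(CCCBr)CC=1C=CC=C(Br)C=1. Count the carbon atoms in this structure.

Count every carbon token in the SMILES (each C, including those in ring-closure positions and inside branches).
Carbon count: 11.

11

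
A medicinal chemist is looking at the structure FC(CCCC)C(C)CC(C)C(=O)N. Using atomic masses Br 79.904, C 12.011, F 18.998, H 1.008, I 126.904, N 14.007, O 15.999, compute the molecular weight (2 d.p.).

First, the molecular formula is C11H22FNO (counting implicit H from valence).
  C: 11 × 12.011 = 132.121
  F: 1 × 18.998 = 18.998
  H: 22 × 1.008 = 22.176
  N: 1 × 14.007 = 14.007
  O: 1 × 15.999 = 15.999
Sum: 11×12.011 + 1×18.998 + 22×1.008 + 1×14.007 + 1×15.999 = 203.301 → 203.30 g/mol.

203.30 g/mol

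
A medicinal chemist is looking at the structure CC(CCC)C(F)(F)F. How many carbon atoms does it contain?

6

Count every carbon token in the SMILES (each C, including those in ring-closure positions and inside branches).
Carbon count: 6.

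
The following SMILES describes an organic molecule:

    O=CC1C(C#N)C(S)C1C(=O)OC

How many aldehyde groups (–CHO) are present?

1

The aldehyde motif appears at heavy-atom position 2 in the SMILES.
Other groups present: 1 ester, 1 nitrile, 1 thiol.
Aldehyde count: 1.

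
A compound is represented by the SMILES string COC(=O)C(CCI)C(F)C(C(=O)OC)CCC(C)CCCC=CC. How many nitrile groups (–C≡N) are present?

Scan the SMILES for the nitrile motif — none present.
Groups that are present: 1 alkene, 2 ester.

0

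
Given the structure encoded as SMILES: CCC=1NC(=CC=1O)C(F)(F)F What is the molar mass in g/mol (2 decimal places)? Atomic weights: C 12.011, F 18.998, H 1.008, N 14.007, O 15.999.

179.14 g/mol

First, the molecular formula is C7H8F3NO (counting implicit H from valence).
  C: 7 × 12.011 = 84.077
  F: 3 × 18.998 = 56.994
  H: 8 × 1.008 = 8.064
  N: 1 × 14.007 = 14.007
  O: 1 × 15.999 = 15.999
Sum: 7×12.011 + 3×18.998 + 8×1.008 + 1×14.007 + 1×15.999 = 179.141 → 179.14 g/mol.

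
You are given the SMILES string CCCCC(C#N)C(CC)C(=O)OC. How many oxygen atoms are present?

2

Scan the SMILES for O atoms (remember two-letter symbols like Cl and Br are single atoms).
Oxygen count: 2.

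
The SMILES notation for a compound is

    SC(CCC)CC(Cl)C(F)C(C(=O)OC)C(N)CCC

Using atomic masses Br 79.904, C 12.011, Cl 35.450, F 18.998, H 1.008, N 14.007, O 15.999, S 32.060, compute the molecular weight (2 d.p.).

First, the molecular formula is C14H27ClFNO2S (counting implicit H from valence).
  C: 14 × 12.011 = 168.154
  Cl: 1 × 35.450 = 35.450
  F: 1 × 18.998 = 18.998
  H: 27 × 1.008 = 27.216
  N: 1 × 14.007 = 14.007
  O: 2 × 15.999 = 31.998
  S: 1 × 32.060 = 32.060
Sum: 14×12.011 + 1×35.450 + 1×18.998 + 27×1.008 + 1×14.007 + 2×15.999 + 1×32.060 = 327.883 → 327.88 g/mol.

327.88 g/mol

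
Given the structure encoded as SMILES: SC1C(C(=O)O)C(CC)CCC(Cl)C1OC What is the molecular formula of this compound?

Walk through each heavy atom and fill implicit hydrogens from standard valence (C 4, N 3, O 2, S 2, halogen 1):
  atom 1: S, bond orders sum to 1 (valence 2) → 1 H
  atom 2: C, bond orders sum to 3 (valence 4) → 1 H
  atom 3: C, bond orders sum to 3 (valence 4) → 1 H
  atom 4: C, bond orders sum to 4 (valence 4) → 0 H
  atom 5: O, bond orders sum to 2 (valence 2) → 0 H
  atom 6: O, bond orders sum to 1 (valence 2) → 1 H
  atom 7: C, bond orders sum to 3 (valence 4) → 1 H
  atom 8: C, bond orders sum to 2 (valence 4) → 2 H
  atom 9: C, bond orders sum to 1 (valence 4) → 3 H
  atom 10: C, bond orders sum to 2 (valence 4) → 2 H
  atom 11: C, bond orders sum to 2 (valence 4) → 2 H
  atom 12: C, bond orders sum to 3 (valence 4) → 1 H
  atom 13: Cl (halogen, monovalent) → 0 H
  atom 14: C, bond orders sum to 3 (valence 4) → 1 H
  atom 15: O, bond orders sum to 2 (valence 2) → 0 H
  atom 16: C, bond orders sum to 1 (valence 4) → 3 H
Totals → C:11, H:19, Cl:1, O:3, S:1.

C11H19ClO3S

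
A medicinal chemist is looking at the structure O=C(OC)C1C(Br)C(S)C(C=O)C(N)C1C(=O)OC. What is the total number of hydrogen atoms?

16

Walk through each heavy atom and fill implicit hydrogens from standard valence (C 4, N 3, O 2, S 2, halogen 1):
  atom 1: O, bond orders sum to 2 (valence 2) → 0 H
  atom 2: C, bond orders sum to 4 (valence 4) → 0 H
  atom 3: O, bond orders sum to 2 (valence 2) → 0 H
  atom 4: C, bond orders sum to 1 (valence 4) → 3 H
  atom 5: C, bond orders sum to 3 (valence 4) → 1 H
  atom 6: C, bond orders sum to 3 (valence 4) → 1 H
  atom 7: Br (halogen, monovalent) → 0 H
  atom 8: C, bond orders sum to 3 (valence 4) → 1 H
  atom 9: S, bond orders sum to 1 (valence 2) → 1 H
  atom 10: C, bond orders sum to 3 (valence 4) → 1 H
  atom 11: C, bond orders sum to 3 (valence 4) → 1 H
  atom 12: O, bond orders sum to 2 (valence 2) → 0 H
  atom 13: C, bond orders sum to 3 (valence 4) → 1 H
  atom 14: N, bond orders sum to 1 (valence 3) → 2 H
  atom 15: C, bond orders sum to 3 (valence 4) → 1 H
  atom 16: C, bond orders sum to 4 (valence 4) → 0 H
  atom 17: O, bond orders sum to 2 (valence 2) → 0 H
  atom 18: O, bond orders sum to 2 (valence 2) → 0 H
  atom 19: C, bond orders sum to 1 (valence 4) → 3 H
Total hydrogens: 16.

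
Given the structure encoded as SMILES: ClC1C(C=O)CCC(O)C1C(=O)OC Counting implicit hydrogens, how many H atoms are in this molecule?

13

Walk through each heavy atom and fill implicit hydrogens from standard valence (C 4, N 3, O 2, S 2, halogen 1):
  atom 1: Cl (halogen, monovalent) → 0 H
  atom 2: C, bond orders sum to 3 (valence 4) → 1 H
  atom 3: C, bond orders sum to 3 (valence 4) → 1 H
  atom 4: C, bond orders sum to 3 (valence 4) → 1 H
  atom 5: O, bond orders sum to 2 (valence 2) → 0 H
  atom 6: C, bond orders sum to 2 (valence 4) → 2 H
  atom 7: C, bond orders sum to 2 (valence 4) → 2 H
  atom 8: C, bond orders sum to 3 (valence 4) → 1 H
  atom 9: O, bond orders sum to 1 (valence 2) → 1 H
  atom 10: C, bond orders sum to 3 (valence 4) → 1 H
  atom 11: C, bond orders sum to 4 (valence 4) → 0 H
  atom 12: O, bond orders sum to 2 (valence 2) → 0 H
  atom 13: O, bond orders sum to 2 (valence 2) → 0 H
  atom 14: C, bond orders sum to 1 (valence 4) → 3 H
Total hydrogens: 13.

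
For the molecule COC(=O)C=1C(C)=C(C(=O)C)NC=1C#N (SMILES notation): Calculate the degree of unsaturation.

Degree of unsaturation = (number of rings) + (number of π bonds).
Ring closures in the SMILES: 1.
π bonds: 4 double bonds (each 1 DoU), 1 triple bond (each 2 DoU) → 6 DoU from unsaturation.
Total DoU = 1 + 6 = 7.

7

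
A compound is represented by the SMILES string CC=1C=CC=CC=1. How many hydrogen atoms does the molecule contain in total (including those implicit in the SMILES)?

8

Walk through each heavy atom and fill implicit hydrogens from standard valence (C 4, N 3, O 2, S 2, halogen 1):
  atom 1: C, bond orders sum to 1 (valence 4) → 3 H
  atom 2: C, bond orders sum to 4 (valence 4) → 0 H
  atom 3: C, bond orders sum to 3 (valence 4) → 1 H
  atom 4: C, bond orders sum to 3 (valence 4) → 1 H
  atom 5: C, bond orders sum to 3 (valence 4) → 1 H
  atom 6: C, bond orders sum to 3 (valence 4) → 1 H
  atom 7: C, bond orders sum to 3 (valence 4) → 1 H
Total hydrogens: 8.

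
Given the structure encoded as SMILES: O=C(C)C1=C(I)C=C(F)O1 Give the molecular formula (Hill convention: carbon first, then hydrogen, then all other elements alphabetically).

Walk through each heavy atom and fill implicit hydrogens from standard valence (C 4, N 3, O 2, S 2, halogen 1):
  atom 1: O, bond orders sum to 2 (valence 2) → 0 H
  atom 2: C, bond orders sum to 4 (valence 4) → 0 H
  atom 3: C, bond orders sum to 1 (valence 4) → 3 H
  atom 4: C, bond orders sum to 4 (valence 4) → 0 H
  atom 5: C, bond orders sum to 4 (valence 4) → 0 H
  atom 6: I (halogen, monovalent) → 0 H
  atom 7: C, bond orders sum to 3 (valence 4) → 1 H
  atom 8: C, bond orders sum to 4 (valence 4) → 0 H
  atom 9: F (halogen, monovalent) → 0 H
  atom 10: O, bond orders sum to 2 (valence 2) → 0 H
Totals → C:6, H:4, F:1, I:1, O:2.

C6H4FIO2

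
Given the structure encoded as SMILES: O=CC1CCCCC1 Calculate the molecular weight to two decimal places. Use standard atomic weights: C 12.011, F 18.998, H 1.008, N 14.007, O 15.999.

First, the molecular formula is C7H12O (counting implicit H from valence).
  C: 7 × 12.011 = 84.077
  H: 12 × 1.008 = 12.096
  O: 1 × 15.999 = 15.999
Sum: 7×12.011 + 12×1.008 + 1×15.999 = 112.172 → 112.17 g/mol.

112.17 g/mol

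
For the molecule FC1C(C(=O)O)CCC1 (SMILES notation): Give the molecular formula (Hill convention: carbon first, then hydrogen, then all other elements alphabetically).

Walk through each heavy atom and fill implicit hydrogens from standard valence (C 4, N 3, O 2, S 2, halogen 1):
  atom 1: F (halogen, monovalent) → 0 H
  atom 2: C, bond orders sum to 3 (valence 4) → 1 H
  atom 3: C, bond orders sum to 3 (valence 4) → 1 H
  atom 4: C, bond orders sum to 4 (valence 4) → 0 H
  atom 5: O, bond orders sum to 2 (valence 2) → 0 H
  atom 6: O, bond orders sum to 1 (valence 2) → 1 H
  atom 7: C, bond orders sum to 2 (valence 4) → 2 H
  atom 8: C, bond orders sum to 2 (valence 4) → 2 H
  atom 9: C, bond orders sum to 2 (valence 4) → 2 H
Totals → C:6, H:9, F:1, O:2.

C6H9FO2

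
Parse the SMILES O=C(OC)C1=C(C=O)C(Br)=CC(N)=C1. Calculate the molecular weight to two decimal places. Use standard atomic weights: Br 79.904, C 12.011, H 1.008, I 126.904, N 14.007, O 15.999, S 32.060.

First, the molecular formula is C9H8BrNO3 (counting implicit H from valence).
  Br: 1 × 79.904 = 79.904
  C: 9 × 12.011 = 108.099
  H: 8 × 1.008 = 8.064
  N: 1 × 14.007 = 14.007
  O: 3 × 15.999 = 47.997
Sum: 1×79.904 + 9×12.011 + 8×1.008 + 1×14.007 + 3×15.999 = 258.071 → 258.07 g/mol.

258.07 g/mol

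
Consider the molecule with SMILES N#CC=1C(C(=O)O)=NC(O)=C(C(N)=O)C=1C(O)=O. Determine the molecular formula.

C9H5N3O6

Walk through each heavy atom and fill implicit hydrogens from standard valence (C 4, N 3, O 2, S 2, halogen 1):
  atom 1: N, bond orders sum to 3 (valence 3) → 0 H
  atom 2: C, bond orders sum to 4 (valence 4) → 0 H
  atom 3: C, bond orders sum to 4 (valence 4) → 0 H
  atom 4: C, bond orders sum to 4 (valence 4) → 0 H
  atom 5: C, bond orders sum to 4 (valence 4) → 0 H
  atom 6: O, bond orders sum to 2 (valence 2) → 0 H
  atom 7: O, bond orders sum to 1 (valence 2) → 1 H
  atom 8: N, bond orders sum to 3 (valence 3) → 0 H
  atom 9: C, bond orders sum to 4 (valence 4) → 0 H
  atom 10: O, bond orders sum to 1 (valence 2) → 1 H
  atom 11: C, bond orders sum to 4 (valence 4) → 0 H
  atom 12: C, bond orders sum to 4 (valence 4) → 0 H
  atom 13: N, bond orders sum to 1 (valence 3) → 2 H
  atom 14: O, bond orders sum to 2 (valence 2) → 0 H
  atom 15: C, bond orders sum to 4 (valence 4) → 0 H
  atom 16: C, bond orders sum to 4 (valence 4) → 0 H
  atom 17: O, bond orders sum to 1 (valence 2) → 1 H
  atom 18: O, bond orders sum to 2 (valence 2) → 0 H
Totals → C:9, H:5, N:3, O:6.
In Hill order: C9H5N3O6.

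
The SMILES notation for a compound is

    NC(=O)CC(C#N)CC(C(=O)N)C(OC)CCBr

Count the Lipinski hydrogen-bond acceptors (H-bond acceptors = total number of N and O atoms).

6

N atoms: 3; O atoms: 3.
Lipinski HBA = 3 + 3 = 6.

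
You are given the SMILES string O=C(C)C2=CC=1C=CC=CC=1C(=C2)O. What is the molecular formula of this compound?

C12H10O2

Walk through each heavy atom and fill implicit hydrogens from standard valence (C 4, N 3, O 2, S 2, halogen 1):
  atom 1: O, bond orders sum to 2 (valence 2) → 0 H
  atom 2: C, bond orders sum to 4 (valence 4) → 0 H
  atom 3: C, bond orders sum to 1 (valence 4) → 3 H
  atom 4: C, bond orders sum to 4 (valence 4) → 0 H
  atom 5: C, bond orders sum to 3 (valence 4) → 1 H
  atom 6: C, bond orders sum to 4 (valence 4) → 0 H
  atom 7: C, bond orders sum to 3 (valence 4) → 1 H
  atom 8: C, bond orders sum to 3 (valence 4) → 1 H
  atom 9: C, bond orders sum to 3 (valence 4) → 1 H
  atom 10: C, bond orders sum to 3 (valence 4) → 1 H
  atom 11: C, bond orders sum to 4 (valence 4) → 0 H
  atom 12: C, bond orders sum to 4 (valence 4) → 0 H
  atom 13: C, bond orders sum to 3 (valence 4) → 1 H
  atom 14: O, bond orders sum to 1 (valence 2) → 1 H
Totals → C:12, H:10, O:2.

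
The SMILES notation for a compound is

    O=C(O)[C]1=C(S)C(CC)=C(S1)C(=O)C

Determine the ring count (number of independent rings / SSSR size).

1

In SMILES, each pair of matching ring-closure digits denotes one ring-closing bond; the number of such bonds equals the number of independent rings.
Ring-closure bonds here: 1.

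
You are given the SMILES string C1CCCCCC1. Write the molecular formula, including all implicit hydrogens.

Walk through each heavy atom and fill implicit hydrogens from standard valence (C 4, N 3, O 2, S 2, halogen 1):
  atom 1: C, bond orders sum to 2 (valence 4) → 2 H
  atom 2: C, bond orders sum to 2 (valence 4) → 2 H
  atom 3: C, bond orders sum to 2 (valence 4) → 2 H
  atom 4: C, bond orders sum to 2 (valence 4) → 2 H
  atom 5: C, bond orders sum to 2 (valence 4) → 2 H
  atom 6: C, bond orders sum to 2 (valence 4) → 2 H
  atom 7: C, bond orders sum to 2 (valence 4) → 2 H
Totals → C:7, H:14.

C7H14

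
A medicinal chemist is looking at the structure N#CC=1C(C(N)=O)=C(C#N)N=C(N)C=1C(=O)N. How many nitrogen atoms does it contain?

Scan the SMILES for N atoms (remember two-letter symbols like Cl and Br are single atoms).
Nitrogen count: 6.

6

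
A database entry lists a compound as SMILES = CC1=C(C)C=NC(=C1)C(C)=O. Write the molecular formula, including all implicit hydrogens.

Walk through each heavy atom and fill implicit hydrogens from standard valence (C 4, N 3, O 2, S 2, halogen 1):
  atom 1: C, bond orders sum to 1 (valence 4) → 3 H
  atom 2: C, bond orders sum to 4 (valence 4) → 0 H
  atom 3: C, bond orders sum to 4 (valence 4) → 0 H
  atom 4: C, bond orders sum to 1 (valence 4) → 3 H
  atom 5: C, bond orders sum to 3 (valence 4) → 1 H
  atom 6: N, bond orders sum to 3 (valence 3) → 0 H
  atom 7: C, bond orders sum to 4 (valence 4) → 0 H
  atom 8: C, bond orders sum to 3 (valence 4) → 1 H
  atom 9: C, bond orders sum to 4 (valence 4) → 0 H
  atom 10: C, bond orders sum to 1 (valence 4) → 3 H
  atom 11: O, bond orders sum to 2 (valence 2) → 0 H
Totals → C:9, H:11, N:1, O:1.
In Hill order: C9H11NO.

C9H11NO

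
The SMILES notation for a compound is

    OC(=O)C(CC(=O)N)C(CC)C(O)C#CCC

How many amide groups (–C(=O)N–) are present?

The amide motif appears at heavy-atom position 6 in the SMILES.
Other groups present: 1 alkyne, 1 carboxylic acid, 1 hydroxyl.
Amide count: 1.

1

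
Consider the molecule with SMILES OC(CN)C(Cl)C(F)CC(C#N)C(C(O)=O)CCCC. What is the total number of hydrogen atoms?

Walk through each heavy atom and fill implicit hydrogens from standard valence (C 4, N 3, O 2, S 2, halogen 1):
  atom 1: O, bond orders sum to 1 (valence 2) → 1 H
  atom 2: C, bond orders sum to 3 (valence 4) → 1 H
  atom 3: C, bond orders sum to 2 (valence 4) → 2 H
  atom 4: N, bond orders sum to 1 (valence 3) → 2 H
  atom 5: C, bond orders sum to 3 (valence 4) → 1 H
  atom 6: Cl (halogen, monovalent) → 0 H
  atom 7: C, bond orders sum to 3 (valence 4) → 1 H
  atom 8: F (halogen, monovalent) → 0 H
  atom 9: C, bond orders sum to 2 (valence 4) → 2 H
  atom 10: C, bond orders sum to 3 (valence 4) → 1 H
  atom 11: C, bond orders sum to 4 (valence 4) → 0 H
  atom 12: N, bond orders sum to 3 (valence 3) → 0 H
  atom 13: C, bond orders sum to 3 (valence 4) → 1 H
  atom 14: C, bond orders sum to 4 (valence 4) → 0 H
  atom 15: O, bond orders sum to 1 (valence 2) → 1 H
  atom 16: O, bond orders sum to 2 (valence 2) → 0 H
  atom 17: C, bond orders sum to 2 (valence 4) → 2 H
  atom 18: C, bond orders sum to 2 (valence 4) → 2 H
  atom 19: C, bond orders sum to 2 (valence 4) → 2 H
  atom 20: C, bond orders sum to 1 (valence 4) → 3 H
Total hydrogens: 22.

22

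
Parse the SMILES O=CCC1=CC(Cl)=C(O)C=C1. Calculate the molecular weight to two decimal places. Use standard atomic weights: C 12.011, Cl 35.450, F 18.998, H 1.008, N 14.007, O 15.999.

First, the molecular formula is C8H7ClO2 (counting implicit H from valence).
  C: 8 × 12.011 = 96.088
  Cl: 1 × 35.450 = 35.450
  H: 7 × 1.008 = 7.056
  O: 2 × 15.999 = 31.998
Sum: 8×12.011 + 1×35.450 + 7×1.008 + 2×15.999 = 170.592 → 170.59 g/mol.

170.59 g/mol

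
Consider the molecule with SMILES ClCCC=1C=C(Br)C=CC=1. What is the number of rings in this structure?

In SMILES, each pair of matching ring-closure digits denotes one ring-closing bond; the number of such bonds equals the number of independent rings.
Ring-closure bonds here: 1.

1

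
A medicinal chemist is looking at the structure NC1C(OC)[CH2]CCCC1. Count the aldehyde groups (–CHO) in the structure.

0

Scan the SMILES for the aldehyde motif — none present.
Groups that are present: 1 ether, 1 primary amine.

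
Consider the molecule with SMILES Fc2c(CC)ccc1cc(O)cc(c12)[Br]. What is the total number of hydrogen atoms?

10

Walk through each heavy atom and fill implicit hydrogens from standard valence (C 4, N 3, O 2, S 2, halogen 1); for lowercase aromatic atoms, an aromatic c carries 1 H when it has two neighbours and 0 H with three, and aromatic n carries 0 H:
  atom 1: F (halogen, monovalent) → 0 H
  atom 2: aromatic c, 3 neighbours → 0 H
  atom 3: aromatic c, 3 neighbours → 0 H
  atom 4: C, bond orders sum to 2 (valence 4) → 2 H
  atom 5: C, bond orders sum to 1 (valence 4) → 3 H
  atom 6: aromatic c, 2 neighbours → 1 H
  atom 7: aromatic c, 2 neighbours → 1 H
  atom 8: aromatic c, 3 neighbours → 0 H
  atom 9: aromatic c, 2 neighbours → 1 H
  atom 10: aromatic c, 3 neighbours → 0 H
  atom 11: O, bond orders sum to 1 (valence 2) → 1 H
  atom 12: aromatic c, 2 neighbours → 1 H
  atom 13: aromatic c, 3 neighbours → 0 H
  atom 14: aromatic c, 3 neighbours → 0 H
  atom 15: Br with explicit H count 0
Total hydrogens: 10.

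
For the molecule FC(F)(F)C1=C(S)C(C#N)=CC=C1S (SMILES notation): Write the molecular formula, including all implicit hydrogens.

Walk through each heavy atom and fill implicit hydrogens from standard valence (C 4, N 3, O 2, S 2, halogen 1):
  atom 1: F (halogen, monovalent) → 0 H
  atom 2: C, bond orders sum to 4 (valence 4) → 0 H
  atom 3: F (halogen, monovalent) → 0 H
  atom 4: F (halogen, monovalent) → 0 H
  atom 5: C, bond orders sum to 4 (valence 4) → 0 H
  atom 6: C, bond orders sum to 4 (valence 4) → 0 H
  atom 7: S, bond orders sum to 1 (valence 2) → 1 H
  atom 8: C, bond orders sum to 4 (valence 4) → 0 H
  atom 9: C, bond orders sum to 4 (valence 4) → 0 H
  atom 10: N, bond orders sum to 3 (valence 3) → 0 H
  atom 11: C, bond orders sum to 3 (valence 4) → 1 H
  atom 12: C, bond orders sum to 3 (valence 4) → 1 H
  atom 13: C, bond orders sum to 4 (valence 4) → 0 H
  atom 14: S, bond orders sum to 1 (valence 2) → 1 H
Totals → C:8, H:4, F:3, N:1, S:2.

C8H4F3NS2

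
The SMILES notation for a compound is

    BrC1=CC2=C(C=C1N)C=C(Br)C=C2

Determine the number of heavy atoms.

13

Every atom symbol written in the SMILES (organic subset) is one heavy atom; implicit H are not written.
Heavy atoms by element → Br:2, C:10, N:1.
Total: 13.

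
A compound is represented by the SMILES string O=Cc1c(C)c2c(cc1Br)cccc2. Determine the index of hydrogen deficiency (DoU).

Molecular formula: C12H9BrO.
DoU = (2C + 2 + N − H − X) / 2, where X is the halogen count and O/S are ignored.
    = (2·12 + 2 + 0 − 9 − 1) / 2 = 16 / 2 = 8.

8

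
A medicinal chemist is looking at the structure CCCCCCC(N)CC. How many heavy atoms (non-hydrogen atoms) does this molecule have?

Every atom symbol written in the SMILES (organic subset) is one heavy atom; implicit H are not written.
Heavy atoms by element → C:9, N:1.
Total: 10.

10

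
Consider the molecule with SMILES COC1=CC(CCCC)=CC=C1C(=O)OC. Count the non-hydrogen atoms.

16

Every atom symbol written in the SMILES (organic subset) is one heavy atom; implicit H are not written.
Heavy atoms by element → C:13, O:3.
Total: 16.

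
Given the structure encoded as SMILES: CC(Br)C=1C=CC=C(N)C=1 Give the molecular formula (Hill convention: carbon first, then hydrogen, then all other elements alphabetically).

Walk through each heavy atom and fill implicit hydrogens from standard valence (C 4, N 3, O 2, S 2, halogen 1):
  atom 1: C, bond orders sum to 1 (valence 4) → 3 H
  atom 2: C, bond orders sum to 3 (valence 4) → 1 H
  atom 3: Br (halogen, monovalent) → 0 H
  atom 4: C, bond orders sum to 4 (valence 4) → 0 H
  atom 5: C, bond orders sum to 3 (valence 4) → 1 H
  atom 6: C, bond orders sum to 3 (valence 4) → 1 H
  atom 7: C, bond orders sum to 3 (valence 4) → 1 H
  atom 8: C, bond orders sum to 4 (valence 4) → 0 H
  atom 9: N, bond orders sum to 1 (valence 3) → 2 H
  atom 10: C, bond orders sum to 3 (valence 4) → 1 H
Totals → C:8, H:10, Br:1, N:1.

C8H10BrN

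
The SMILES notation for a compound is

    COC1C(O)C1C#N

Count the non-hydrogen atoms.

8

Every atom symbol written in the SMILES (organic subset) is one heavy atom; implicit H are not written.
Heavy atoms by element → C:5, N:1, O:2.
Total: 8.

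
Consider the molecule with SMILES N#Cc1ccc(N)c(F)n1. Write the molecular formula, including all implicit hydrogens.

C6H4FN3

Walk through each heavy atom and fill implicit hydrogens from standard valence (C 4, N 3, O 2, S 2, halogen 1); for lowercase aromatic atoms, an aromatic c carries 1 H when it has two neighbours and 0 H with three, and aromatic n carries 0 H:
  atom 1: N, bond orders sum to 3 (valence 3) → 0 H
  atom 2: C, bond orders sum to 4 (valence 4) → 0 H
  atom 3: aromatic c, 3 neighbours → 0 H
  atom 4: aromatic c, 2 neighbours → 1 H
  atom 5: aromatic c, 2 neighbours → 1 H
  atom 6: aromatic c, 3 neighbours → 0 H
  atom 7: N, bond orders sum to 1 (valence 3) → 2 H
  atom 8: aromatic c, 3 neighbours → 0 H
  atom 9: F (halogen, monovalent) → 0 H
  atom 10: aromatic n, 2 neighbours → 0 H
Totals → C:6, H:4, F:1, N:3.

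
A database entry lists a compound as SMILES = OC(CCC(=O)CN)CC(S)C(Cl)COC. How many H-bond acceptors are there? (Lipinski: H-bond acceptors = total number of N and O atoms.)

N atoms: 1; O atoms: 3.
Lipinski HBA = 1 + 3 = 4.

4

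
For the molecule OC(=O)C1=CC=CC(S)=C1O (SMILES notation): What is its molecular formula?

Walk through each heavy atom and fill implicit hydrogens from standard valence (C 4, N 3, O 2, S 2, halogen 1):
  atom 1: O, bond orders sum to 1 (valence 2) → 1 H
  atom 2: C, bond orders sum to 4 (valence 4) → 0 H
  atom 3: O, bond orders sum to 2 (valence 2) → 0 H
  atom 4: C, bond orders sum to 4 (valence 4) → 0 H
  atom 5: C, bond orders sum to 3 (valence 4) → 1 H
  atom 6: C, bond orders sum to 3 (valence 4) → 1 H
  atom 7: C, bond orders sum to 3 (valence 4) → 1 H
  atom 8: C, bond orders sum to 4 (valence 4) → 0 H
  atom 9: S, bond orders sum to 1 (valence 2) → 1 H
  atom 10: C, bond orders sum to 4 (valence 4) → 0 H
  atom 11: O, bond orders sum to 1 (valence 2) → 1 H
Totals → C:7, H:6, O:3, S:1.
In Hill order: C7H6O3S.

C7H6O3S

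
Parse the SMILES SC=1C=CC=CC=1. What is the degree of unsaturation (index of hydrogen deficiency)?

Molecular formula: C6H6S.
DoU = (2C + 2 + N − H − X) / 2, where X is the halogen count and O/S are ignored.
    = (2·6 + 2 + 0 − 6 − 0) / 2 = 8 / 2 = 4.

4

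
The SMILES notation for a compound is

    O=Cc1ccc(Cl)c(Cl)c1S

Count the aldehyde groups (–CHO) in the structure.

The aldehyde motif appears at heavy-atom position 2 in the SMILES.
Other groups present: 1 thiol.
Aldehyde count: 1.

1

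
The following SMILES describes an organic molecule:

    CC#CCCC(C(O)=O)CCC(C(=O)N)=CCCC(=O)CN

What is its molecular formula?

C16H24N2O4

Walk through each heavy atom and fill implicit hydrogens from standard valence (C 4, N 3, O 2, S 2, halogen 1):
  atom 1: C, bond orders sum to 1 (valence 4) → 3 H
  atom 2: C, bond orders sum to 4 (valence 4) → 0 H
  atom 3: C, bond orders sum to 4 (valence 4) → 0 H
  atom 4: C, bond orders sum to 2 (valence 4) → 2 H
  atom 5: C, bond orders sum to 2 (valence 4) → 2 H
  atom 6: C, bond orders sum to 3 (valence 4) → 1 H
  atom 7: C, bond orders sum to 4 (valence 4) → 0 H
  atom 8: O, bond orders sum to 1 (valence 2) → 1 H
  atom 9: O, bond orders sum to 2 (valence 2) → 0 H
  atom 10: C, bond orders sum to 2 (valence 4) → 2 H
  atom 11: C, bond orders sum to 2 (valence 4) → 2 H
  atom 12: C, bond orders sum to 4 (valence 4) → 0 H
  atom 13: C, bond orders sum to 4 (valence 4) → 0 H
  atom 14: O, bond orders sum to 2 (valence 2) → 0 H
  atom 15: N, bond orders sum to 1 (valence 3) → 2 H
  atom 16: C, bond orders sum to 3 (valence 4) → 1 H
  atom 17: C, bond orders sum to 2 (valence 4) → 2 H
  atom 18: C, bond orders sum to 2 (valence 4) → 2 H
  atom 19: C, bond orders sum to 4 (valence 4) → 0 H
  atom 20: O, bond orders sum to 2 (valence 2) → 0 H
  atom 21: C, bond orders sum to 2 (valence 4) → 2 H
  atom 22: N, bond orders sum to 1 (valence 3) → 2 H
Totals → C:16, H:24, N:2, O:4.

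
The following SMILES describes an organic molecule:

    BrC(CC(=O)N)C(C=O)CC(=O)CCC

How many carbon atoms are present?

10

Count every carbon token in the SMILES (each C, including those in ring-closure positions and inside branches).
Carbon count: 10.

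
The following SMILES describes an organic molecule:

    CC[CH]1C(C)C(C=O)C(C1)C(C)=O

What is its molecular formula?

Walk through each heavy atom and fill implicit hydrogens from standard valence (C 4, N 3, O 2, S 2, halogen 1):
  atom 1: C, bond orders sum to 1 (valence 4) → 3 H
  atom 2: C, bond orders sum to 2 (valence 4) → 2 H
  atom 3: C with explicit H count 1
  atom 4: C, bond orders sum to 3 (valence 4) → 1 H
  atom 5: C, bond orders sum to 1 (valence 4) → 3 H
  atom 6: C, bond orders sum to 3 (valence 4) → 1 H
  atom 7: C, bond orders sum to 3 (valence 4) → 1 H
  atom 8: O, bond orders sum to 2 (valence 2) → 0 H
  atom 9: C, bond orders sum to 3 (valence 4) → 1 H
  atom 10: C, bond orders sum to 2 (valence 4) → 2 H
  atom 11: C, bond orders sum to 4 (valence 4) → 0 H
  atom 12: C, bond orders sum to 1 (valence 4) → 3 H
  atom 13: O, bond orders sum to 2 (valence 2) → 0 H
Totals → C:11, H:18, O:2.
In Hill order: C11H18O2.

C11H18O2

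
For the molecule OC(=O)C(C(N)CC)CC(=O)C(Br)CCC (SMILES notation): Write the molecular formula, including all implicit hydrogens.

C11H20BrNO3

Walk through each heavy atom and fill implicit hydrogens from standard valence (C 4, N 3, O 2, S 2, halogen 1):
  atom 1: O, bond orders sum to 1 (valence 2) → 1 H
  atom 2: C, bond orders sum to 4 (valence 4) → 0 H
  atom 3: O, bond orders sum to 2 (valence 2) → 0 H
  atom 4: C, bond orders sum to 3 (valence 4) → 1 H
  atom 5: C, bond orders sum to 3 (valence 4) → 1 H
  atom 6: N, bond orders sum to 1 (valence 3) → 2 H
  atom 7: C, bond orders sum to 2 (valence 4) → 2 H
  atom 8: C, bond orders sum to 1 (valence 4) → 3 H
  atom 9: C, bond orders sum to 2 (valence 4) → 2 H
  atom 10: C, bond orders sum to 4 (valence 4) → 0 H
  atom 11: O, bond orders sum to 2 (valence 2) → 0 H
  atom 12: C, bond orders sum to 3 (valence 4) → 1 H
  atom 13: Br (halogen, monovalent) → 0 H
  atom 14: C, bond orders sum to 2 (valence 4) → 2 H
  atom 15: C, bond orders sum to 2 (valence 4) → 2 H
  atom 16: C, bond orders sum to 1 (valence 4) → 3 H
Totals → C:11, H:20, Br:1, N:1, O:3.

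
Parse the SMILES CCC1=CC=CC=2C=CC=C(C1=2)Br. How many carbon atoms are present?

12

Count every carbon token in the SMILES (each C, including those in ring-closure positions and inside branches).
Carbon count: 12.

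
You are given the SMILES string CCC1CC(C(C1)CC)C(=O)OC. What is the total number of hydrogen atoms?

20

Walk through each heavy atom and fill implicit hydrogens from standard valence (C 4, N 3, O 2, S 2, halogen 1):
  atom 1: C, bond orders sum to 1 (valence 4) → 3 H
  atom 2: C, bond orders sum to 2 (valence 4) → 2 H
  atom 3: C, bond orders sum to 3 (valence 4) → 1 H
  atom 4: C, bond orders sum to 2 (valence 4) → 2 H
  atom 5: C, bond orders sum to 3 (valence 4) → 1 H
  atom 6: C, bond orders sum to 3 (valence 4) → 1 H
  atom 7: C, bond orders sum to 2 (valence 4) → 2 H
  atom 8: C, bond orders sum to 2 (valence 4) → 2 H
  atom 9: C, bond orders sum to 1 (valence 4) → 3 H
  atom 10: C, bond orders sum to 4 (valence 4) → 0 H
  atom 11: O, bond orders sum to 2 (valence 2) → 0 H
  atom 12: O, bond orders sum to 2 (valence 2) → 0 H
  atom 13: C, bond orders sum to 1 (valence 4) → 3 H
Total hydrogens: 20.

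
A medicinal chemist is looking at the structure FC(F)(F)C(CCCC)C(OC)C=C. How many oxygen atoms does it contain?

Scan the SMILES for O atoms (remember two-letter symbols like Cl and Br are single atoms).
Oxygen count: 1.

1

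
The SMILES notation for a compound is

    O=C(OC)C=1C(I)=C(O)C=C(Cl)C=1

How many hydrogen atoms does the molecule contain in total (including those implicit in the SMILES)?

Walk through each heavy atom and fill implicit hydrogens from standard valence (C 4, N 3, O 2, S 2, halogen 1):
  atom 1: O, bond orders sum to 2 (valence 2) → 0 H
  atom 2: C, bond orders sum to 4 (valence 4) → 0 H
  atom 3: O, bond orders sum to 2 (valence 2) → 0 H
  atom 4: C, bond orders sum to 1 (valence 4) → 3 H
  atom 5: C, bond orders sum to 4 (valence 4) → 0 H
  atom 6: C, bond orders sum to 4 (valence 4) → 0 H
  atom 7: I (halogen, monovalent) → 0 H
  atom 8: C, bond orders sum to 4 (valence 4) → 0 H
  atom 9: O, bond orders sum to 1 (valence 2) → 1 H
  atom 10: C, bond orders sum to 3 (valence 4) → 1 H
  atom 11: C, bond orders sum to 4 (valence 4) → 0 H
  atom 12: Cl (halogen, monovalent) → 0 H
  atom 13: C, bond orders sum to 3 (valence 4) → 1 H
Total hydrogens: 6.

6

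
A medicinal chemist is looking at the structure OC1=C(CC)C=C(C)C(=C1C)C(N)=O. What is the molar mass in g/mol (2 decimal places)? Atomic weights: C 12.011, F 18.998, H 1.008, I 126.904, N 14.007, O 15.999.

First, the molecular formula is C11H15NO2 (counting implicit H from valence).
  C: 11 × 12.011 = 132.121
  H: 15 × 1.008 = 15.120
  N: 1 × 14.007 = 14.007
  O: 2 × 15.999 = 31.998
Sum: 11×12.011 + 15×1.008 + 1×14.007 + 2×15.999 = 193.246 → 193.25 g/mol.

193.25 g/mol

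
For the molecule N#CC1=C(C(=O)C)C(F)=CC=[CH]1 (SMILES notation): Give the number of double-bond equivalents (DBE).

Molecular formula: C9H6FNO.
DoU = (2C + 2 + N − H − X) / 2, where X is the halogen count and O/S are ignored.
    = (2·9 + 2 + 1 − 6 − 1) / 2 = 14 / 2 = 7.

7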